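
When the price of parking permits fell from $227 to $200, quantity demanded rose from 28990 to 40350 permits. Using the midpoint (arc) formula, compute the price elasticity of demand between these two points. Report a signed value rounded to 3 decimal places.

%ΔQ = (40350 − 28990) / [(28990 + 40350)/2] = 11360/34670 = 0.327660…
%ΔP = (200 − 227) / [(227 + 200)/2] = -27/213.5 = -0.126463…
Arc Ed = %ΔQ / %ΔP = (11360/34670) / (-27/213.5) = -2.59094…

-2.591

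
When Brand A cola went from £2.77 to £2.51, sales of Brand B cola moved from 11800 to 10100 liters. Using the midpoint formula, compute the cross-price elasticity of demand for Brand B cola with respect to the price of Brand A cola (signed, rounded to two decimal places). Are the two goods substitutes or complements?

1.58; substitutes

%ΔQ_{Brand B cola} = (10100 − 11800)/avg = -1700/10950 = -0.155251…
%ΔP_{Brand A cola} = (2.51 − 2.77)/avg = -0.26/2.64 = -0.098484…
E_cross = (-1700/10950) / (-0.26/2.64) = 1.5763…
E_cross > 0 ⇒ the goods are substitutes.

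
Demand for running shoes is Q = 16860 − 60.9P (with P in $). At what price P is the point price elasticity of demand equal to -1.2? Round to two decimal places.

Ed = −60.9P/(16860 − 60.9P). Set this equal to -1.2:
60.9P = 1.2·(16860 − 60.9P) ⇒ 60.9P(1 + 1.2) = 1.2·16860
P = 1.2·16860 / (60.9·2.2) = 151.0076…

151.01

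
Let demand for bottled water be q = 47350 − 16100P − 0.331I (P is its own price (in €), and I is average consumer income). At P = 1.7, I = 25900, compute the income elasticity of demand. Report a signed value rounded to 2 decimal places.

-0.75

At the given values, q = 47350 − 16100(1.7) − 0.331(25900) = 11407.1.
∂q/∂I = -0.331.
E = (-0.331) × (25900/11407.1) = -0.7515…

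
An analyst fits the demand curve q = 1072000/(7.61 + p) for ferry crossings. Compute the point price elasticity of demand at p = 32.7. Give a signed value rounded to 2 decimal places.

dq/dp = −1072000/(7.61 + p)² = -659.734. At p = 32.7, q = 26593.9.
Ed = (dq/dp)·(p/q) = (-659.734) × (32.7/26593.9) = -0.8112…

-0.81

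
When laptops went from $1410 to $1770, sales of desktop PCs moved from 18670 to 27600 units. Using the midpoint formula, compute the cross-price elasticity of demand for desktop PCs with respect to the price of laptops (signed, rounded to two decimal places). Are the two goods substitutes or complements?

1.70; substitutes

%ΔQ_{desktop PCs} = (27600 − 18670)/avg = 8930/23135 = 0.385995…
%ΔP_{laptops} = (1770 − 1410)/avg = 360/1590 = 0.226415…
E_cross = (8930/23135) / (360/1590) = 1.7048…
E_cross > 0 ⇒ the goods are substitutes.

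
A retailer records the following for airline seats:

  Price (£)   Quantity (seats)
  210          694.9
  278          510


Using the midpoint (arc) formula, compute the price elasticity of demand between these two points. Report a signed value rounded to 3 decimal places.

%ΔQ = (510 − 694.9) / [(694.9 + 510)/2] = -184.9/602.45 = -0.306913…
%ΔP = (278 − 210) / [(210 + 278)/2] = 68/244 = 0.278688…
Arc Ed = %ΔQ / %ΔP = (-184.9/602.45) / (68/244) = -1.10127…

-1.101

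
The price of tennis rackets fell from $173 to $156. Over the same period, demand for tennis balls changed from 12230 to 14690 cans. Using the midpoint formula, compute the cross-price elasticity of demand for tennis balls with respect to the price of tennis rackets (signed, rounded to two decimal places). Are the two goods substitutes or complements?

-1.77; complements

%ΔQ_{tennis balls} = (14690 − 12230)/avg = 2460/13460 = 0.182763…
%ΔP_{tennis rackets} = (156 − 173)/avg = -17/164.5 = -0.103343…
E_cross = (2460/13460) / (-17/164.5) = -1.7685…
E_cross < 0 ⇒ the goods are complements.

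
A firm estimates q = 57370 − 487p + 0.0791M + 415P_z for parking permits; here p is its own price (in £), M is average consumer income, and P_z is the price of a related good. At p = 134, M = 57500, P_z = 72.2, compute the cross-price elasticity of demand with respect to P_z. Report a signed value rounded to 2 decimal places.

At the given values, q = 57370 − 487(134) + 0.0791(57500) + 415(72.2) = 26623.25.
∂q/∂P_z = 415.
E = (415) × (72.2/26623.25) = 1.1254…

1.13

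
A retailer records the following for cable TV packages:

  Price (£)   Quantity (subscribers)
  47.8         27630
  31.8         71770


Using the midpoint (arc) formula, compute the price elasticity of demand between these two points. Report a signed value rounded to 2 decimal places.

%ΔQ = (71770 − 27630) / [(27630 + 71770)/2] = 44140/49700 = 0.888128…
%ΔP = (31.8 − 47.8) / [(47.8 + 31.8)/2] = -16/39.8 = -0.402010…
Arc Ed = %ΔQ / %ΔP = (44140/49700) / (-16/39.8) = -2.2092…

-2.21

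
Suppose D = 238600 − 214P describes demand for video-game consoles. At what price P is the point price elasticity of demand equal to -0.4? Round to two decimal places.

318.56

Ed = −214P/(238600 − 214P). Set this equal to -0.4:
214P = 0.4·(238600 − 214P) ⇒ 214P(1 + 0.4) = 0.4·238600
P = 0.4·238600 / (214·1.4) = 318.5580…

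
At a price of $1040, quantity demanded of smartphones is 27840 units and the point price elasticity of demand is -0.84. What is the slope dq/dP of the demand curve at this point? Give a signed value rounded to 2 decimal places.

-22.49

Ed = (dq/dP)·(P/q) ⇒ dq/dP = Ed·q/P = (-0.84)·27840/1040 = -22.4861…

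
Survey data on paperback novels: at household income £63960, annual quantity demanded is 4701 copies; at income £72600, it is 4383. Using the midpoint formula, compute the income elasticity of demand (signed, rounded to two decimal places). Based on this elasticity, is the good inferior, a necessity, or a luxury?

-0.55; inferior

%ΔQ = (4383 − 4701)/[( 4701 + 4383)/2] = -318/4542 = -0.070013…
%ΔIncome = (72600 − 63960)/[( 63960 + 72600)/2] = 8640/68280 = 0.126537…
E_income = (-318/4542) / (8640/68280) = -0.5532…
E_income < 0 ⇒ inferior good.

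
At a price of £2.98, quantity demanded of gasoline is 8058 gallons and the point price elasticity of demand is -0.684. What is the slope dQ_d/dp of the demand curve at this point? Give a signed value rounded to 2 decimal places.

-1849.55

Ed = (dQ_d/dp)·(p/Q_d) ⇒ dQ_d/dp = Ed·Q_d/p = (-0.684)·8058/2.98 = -1849.5543…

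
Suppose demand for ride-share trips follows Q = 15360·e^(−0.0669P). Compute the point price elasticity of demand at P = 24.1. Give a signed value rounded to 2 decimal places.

dQ/dP = −0.0669·Q = -204.931. At P = 24.1, Q = 3063.25.
Ed = (dQ/dP)·(P/Q) = (-204.931) × (24.1/3063.25) = -1.6122…

-1.61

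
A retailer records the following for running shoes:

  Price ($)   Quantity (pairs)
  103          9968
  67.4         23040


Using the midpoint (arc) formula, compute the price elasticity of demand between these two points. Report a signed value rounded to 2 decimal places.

%ΔQ = (23040 − 9968) / [(9968 + 23040)/2] = 13072/16504 = 0.792050…
%ΔP = (67.4 − 103) / [(103 + 67.4)/2] = -35.6/85.2 = -0.417840…
Arc Ed = %ΔQ / %ΔP = (13072/16504) / (-35.6/85.2) = -1.8955…

-1.90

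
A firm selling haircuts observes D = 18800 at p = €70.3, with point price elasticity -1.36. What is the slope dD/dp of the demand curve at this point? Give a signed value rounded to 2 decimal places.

Ed = (dD/dp)·(p/D) ⇒ dD/dp = Ed·D/p = (-1.36)·18800/70.3 = -363.6984…

-363.70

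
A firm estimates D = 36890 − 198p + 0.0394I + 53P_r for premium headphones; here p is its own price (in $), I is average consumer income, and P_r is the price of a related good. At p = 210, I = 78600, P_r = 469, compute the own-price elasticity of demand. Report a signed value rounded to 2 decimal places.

-1.79

At the given values, D = 36890 − 198(210) + 0.0394(78600) + 53(469) = 23263.84.
∂D/∂p = −198.
E = (-198) × (210/23263.84) = -1.7873…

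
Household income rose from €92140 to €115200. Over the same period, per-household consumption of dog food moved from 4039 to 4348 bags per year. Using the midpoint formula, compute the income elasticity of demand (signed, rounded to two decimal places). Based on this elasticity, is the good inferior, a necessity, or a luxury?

0.33; necessity

%ΔQ = (4348 − 4039)/[( 4039 + 4348)/2] = 309/4193.5 = 0.073685…
%ΔIncome = (115200 − 92140)/[( 92140 + 115200)/2] = 23060/103670 = 0.222436…
E_income = (309/4193.5) / (23060/103670) = 0.3312…
0 < E_income < 1 ⇒ normal good, necessity.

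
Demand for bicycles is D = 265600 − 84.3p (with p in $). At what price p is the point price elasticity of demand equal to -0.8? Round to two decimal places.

1400.29

Ed = −84.3p/(265600 − 84.3p). Set this equal to -0.8:
84.3p = 0.8·(265600 − 84.3p) ⇒ 84.3p(1 + 0.8) = 0.8·265600
p = 0.8·265600 / (84.3·1.8) = 1400.2899…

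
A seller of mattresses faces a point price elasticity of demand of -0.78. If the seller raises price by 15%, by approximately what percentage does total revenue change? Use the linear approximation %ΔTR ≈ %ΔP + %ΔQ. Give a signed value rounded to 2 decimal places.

%ΔQ ≈ Ed × %ΔP = (-0.78) × (+15%) = -11.7000%
%ΔTR ≈ %ΔP + %ΔQ = (+15%) + (-11.7000%) = +3.3000%

+3.30%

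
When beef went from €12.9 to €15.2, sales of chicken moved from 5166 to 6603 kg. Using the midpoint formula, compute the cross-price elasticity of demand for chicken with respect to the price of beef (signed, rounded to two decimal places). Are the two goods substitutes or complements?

1.49; substitutes

%ΔQ_{chicken} = (6603 − 5166)/avg = 1437/5884.5 = 0.244200…
%ΔP_{beef} = (15.2 − 12.9)/avg = 2.3/14.05 = 0.163701…
E_cross = (1437/5884.5) / (2.3/14.05) = 1.4917…
E_cross > 0 ⇒ the goods are substitutes.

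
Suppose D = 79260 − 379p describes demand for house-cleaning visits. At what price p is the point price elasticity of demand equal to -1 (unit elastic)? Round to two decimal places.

104.56

Ed = −379p/(79260 − 379p). Set this equal to -1:
379p = 1·(79260 − 379p) ⇒ 379p(1 + 1) = 1·79260
p = 1·79260 / (379·2) = 104.5646…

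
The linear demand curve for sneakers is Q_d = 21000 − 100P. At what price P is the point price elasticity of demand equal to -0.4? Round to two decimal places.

Ed = −100P/(21000 − 100P). Set this equal to -0.4:
100P = 0.4·(21000 − 100P) ⇒ 100P(1 + 0.4) = 0.4·21000
P = 0.4·21000 / (100·1.4) = 60

60.00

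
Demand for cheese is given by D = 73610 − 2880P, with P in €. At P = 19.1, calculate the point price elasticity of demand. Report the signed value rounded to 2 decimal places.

-2.96

dD/dP = −2880. At P = 19.1, D = 73610 − 2880(19.1) = 18602.
Ed = (dD/dP)·(P/D) = −2880 × (19.1/18602) = -2.9571…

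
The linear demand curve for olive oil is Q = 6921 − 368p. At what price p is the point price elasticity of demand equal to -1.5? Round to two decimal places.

11.28

Ed = −368p/(6921 − 368p). Set this equal to -1.5:
368p = 1.5·(6921 − 368p) ⇒ 368p(1 + 1.5) = 1.5·6921
p = 1.5·6921 / (368·2.5) = 11.2842…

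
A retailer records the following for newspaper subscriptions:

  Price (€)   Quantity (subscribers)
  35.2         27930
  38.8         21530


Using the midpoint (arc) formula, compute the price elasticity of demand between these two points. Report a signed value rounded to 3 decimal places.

-2.660

%ΔQ = (21530 − 27930) / [(27930 + 21530)/2] = -6400/24730 = -0.258794…
%ΔP = (38.8 − 35.2) / [(35.2 + 38.8)/2] = 3.6/37 = 0.097297…
Arc Ed = %ΔQ / %ΔP = (-6400/24730) / (3.6/37) = -2.65983…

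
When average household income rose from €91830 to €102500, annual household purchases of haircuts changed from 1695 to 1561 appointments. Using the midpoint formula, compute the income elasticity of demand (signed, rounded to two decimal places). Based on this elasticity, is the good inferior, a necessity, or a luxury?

-0.75; inferior

%ΔQ = (1561 − 1695)/[( 1695 + 1561)/2] = -134/1628 = -0.082309…
%ΔIncome = (102500 − 91830)/[( 91830 + 102500)/2] = 10670/97165 = 0.109813…
E_income = (-134/1628) / (10670/97165) = -0.7495…
E_income < 0 ⇒ inferior good.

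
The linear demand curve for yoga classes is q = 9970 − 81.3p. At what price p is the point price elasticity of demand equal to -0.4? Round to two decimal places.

Ed = −81.3p/(9970 − 81.3p). Set this equal to -0.4:
81.3p = 0.4·(9970 − 81.3p) ⇒ 81.3p(1 + 0.4) = 0.4·9970
p = 0.4·9970 / (81.3·1.4) = 35.0377…

35.04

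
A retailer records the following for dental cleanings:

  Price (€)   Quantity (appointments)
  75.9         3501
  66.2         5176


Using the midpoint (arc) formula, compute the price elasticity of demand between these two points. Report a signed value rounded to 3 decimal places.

%ΔQ = (5176 − 3501) / [(3501 + 5176)/2] = 1675/4338.5 = 0.386078…
%ΔP = (66.2 − 75.9) / [(75.9 + 66.2)/2] = -9.7/71.05 = -0.136523…
Arc Ed = %ΔQ / %ΔP = (1675/4338.5) / (-9.7/71.05) = -2.82792…

-2.828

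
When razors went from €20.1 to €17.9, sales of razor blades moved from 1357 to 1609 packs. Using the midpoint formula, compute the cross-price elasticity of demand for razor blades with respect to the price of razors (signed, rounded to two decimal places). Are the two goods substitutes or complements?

-1.47; complements

%ΔQ_{razor blades} = (1609 − 1357)/avg = 252/1483 = 0.169925…
%ΔP_{razors} = (17.9 − 20.1)/avg = -2.2/19 = -0.115789…
E_cross = (252/1483) / (-2.2/19) = -1.4675…
E_cross < 0 ⇒ the goods are complements.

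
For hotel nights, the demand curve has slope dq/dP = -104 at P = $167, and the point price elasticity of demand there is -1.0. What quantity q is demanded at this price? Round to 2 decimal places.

17368.00

Ed = (dq/dP)·(P/q) ⇒ q = (dq/dP)·P/Ed = (-104)·167/(-1.0) = 17368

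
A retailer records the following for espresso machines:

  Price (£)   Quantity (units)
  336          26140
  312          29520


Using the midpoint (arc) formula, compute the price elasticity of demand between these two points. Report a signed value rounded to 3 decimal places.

%ΔQ = (29520 − 26140) / [(26140 + 29520)/2] = 3380/27830 = 0.121451…
%ΔP = (312 − 336) / [(336 + 312)/2] = -24/324 = -0.074074…
Arc Ed = %ΔQ / %ΔP = (3380/27830) / (-24/324) = -1.63959…

-1.640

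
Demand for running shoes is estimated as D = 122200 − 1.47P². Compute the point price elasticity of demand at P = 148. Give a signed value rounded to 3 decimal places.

-0.716

dD/dP = −2·1.47·P = -435.12. At P = 148, D = 90001.12.
Ed = (dD/dP)·(P/D) = (-435.12) × (148/90001.12) = -0.71552…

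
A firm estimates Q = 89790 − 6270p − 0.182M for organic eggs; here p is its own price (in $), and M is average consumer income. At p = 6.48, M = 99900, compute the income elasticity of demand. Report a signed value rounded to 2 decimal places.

At the given values, Q = 89790 − 6270(6.48) − 0.182(99900) = 30978.6.
∂Q/∂M = -0.182.
E = (-0.182) × (99900/30978.6) = -0.5869…

-0.59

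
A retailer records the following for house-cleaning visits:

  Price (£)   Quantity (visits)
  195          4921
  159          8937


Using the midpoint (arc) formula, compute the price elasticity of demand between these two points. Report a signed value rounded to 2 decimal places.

-2.85

%ΔQ = (8937 − 4921) / [(4921 + 8937)/2] = 4016/6929 = 0.579593…
%ΔP = (159 − 195) / [(195 + 159)/2] = -36/177 = -0.203389…
Arc Ed = %ΔQ / %ΔP = (4016/6929) / (-36/177) = -2.8496…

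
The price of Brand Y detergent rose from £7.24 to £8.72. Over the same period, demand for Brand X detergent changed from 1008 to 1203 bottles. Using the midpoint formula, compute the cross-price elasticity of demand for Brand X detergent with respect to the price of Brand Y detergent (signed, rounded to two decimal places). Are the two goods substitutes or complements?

0.95; substitutes

%ΔQ_{Brand X detergent} = (1203 − 1008)/avg = 195/1105.5 = 0.176390…
%ΔP_{Brand Y detergent} = (8.72 − 7.24)/avg = 1.48/7.98 = 0.185463…
E_cross = (195/1105.5) / (1.48/7.98) = 0.9510…
E_cross > 0 ⇒ the goods are substitutes.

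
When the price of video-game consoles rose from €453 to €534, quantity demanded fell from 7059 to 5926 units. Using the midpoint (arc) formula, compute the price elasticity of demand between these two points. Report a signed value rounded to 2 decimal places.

-1.06

%ΔQ = (5926 − 7059) / [(7059 + 5926)/2] = -1133/6492.5 = -0.174509…
%ΔP = (534 − 453) / [(453 + 534)/2] = 81/493.5 = 0.164133…
Arc Ed = %ΔQ / %ΔP = (-1133/6492.5) / (81/493.5) = -1.0632…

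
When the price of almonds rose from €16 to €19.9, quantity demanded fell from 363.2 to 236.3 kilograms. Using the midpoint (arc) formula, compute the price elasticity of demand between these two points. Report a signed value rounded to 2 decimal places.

%ΔQ = (236.3 − 363.2) / [(363.2 + 236.3)/2] = -126.9/299.75 = -0.423352…
%ΔP = (19.9 − 16) / [(16 + 19.9)/2] = 3.9/17.95 = 0.217270…
Arc Ed = %ΔQ / %ΔP = (-126.9/299.75) / (3.9/17.95) = -1.9485…

-1.95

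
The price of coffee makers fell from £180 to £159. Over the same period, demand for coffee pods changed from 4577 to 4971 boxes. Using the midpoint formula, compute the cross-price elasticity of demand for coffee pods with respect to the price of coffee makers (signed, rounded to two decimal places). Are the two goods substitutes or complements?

-0.67; complements

%ΔQ_{coffee pods} = (4971 − 4577)/avg = 394/4774 = 0.082530…
%ΔP_{coffee makers} = (159 − 180)/avg = -21/169.5 = -0.123893…
E_cross = (394/4774) / (-21/169.5) = -0.6661…
E_cross < 0 ⇒ the goods are complements.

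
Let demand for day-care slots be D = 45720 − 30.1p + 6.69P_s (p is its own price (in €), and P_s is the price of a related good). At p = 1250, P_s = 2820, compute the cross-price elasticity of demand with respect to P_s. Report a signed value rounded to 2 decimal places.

0.70

At the given values, D = 45720 − 30.1(1250) + 6.69(2820) = 26960.8.
∂D/∂P_s = 6.69.
E = (6.69) × (2820/26960.8) = 0.6997…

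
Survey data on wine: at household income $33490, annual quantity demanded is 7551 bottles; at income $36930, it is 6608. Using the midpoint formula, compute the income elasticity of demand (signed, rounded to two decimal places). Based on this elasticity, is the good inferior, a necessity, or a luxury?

%ΔQ = (6608 − 7551)/[( 7551 + 6608)/2] = -943/7079.5 = -0.133201…
%ΔIncome = (36930 − 33490)/[( 33490 + 36930)/2] = 3440/35210 = 0.097699…
E_income = (-943/7079.5) / (3440/35210) = -1.3633…
E_income < 0 ⇒ inferior good.

-1.36; inferior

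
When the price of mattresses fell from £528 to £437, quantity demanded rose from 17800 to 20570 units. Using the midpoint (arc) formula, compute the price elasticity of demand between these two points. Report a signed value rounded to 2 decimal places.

%ΔQ = (20570 − 17800) / [(17800 + 20570)/2] = 2770/19185 = 0.144383…
%ΔP = (437 − 528) / [(528 + 437)/2] = -91/482.5 = -0.188601…
Arc Ed = %ΔQ / %ΔP = (2770/19185) / (-91/482.5) = -0.7655…

-0.77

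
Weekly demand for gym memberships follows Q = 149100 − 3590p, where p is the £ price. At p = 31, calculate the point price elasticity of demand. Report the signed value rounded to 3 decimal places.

-2.943

dQ/dp = −3590. At p = 31, Q = 149100 − 3590(31) = 37810.
Ed = (dQ/dp)·(p/Q) = −3590 × (31/37810) = -2.94340…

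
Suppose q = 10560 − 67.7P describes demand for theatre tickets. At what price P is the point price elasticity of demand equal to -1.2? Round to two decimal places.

85.08

Ed = −67.7P/(10560 − 67.7P). Set this equal to -1.2:
67.7P = 1.2·(10560 − 67.7P) ⇒ 67.7P(1 + 1.2) = 1.2·10560
P = 1.2·10560 / (67.7·2.2) = 85.0812…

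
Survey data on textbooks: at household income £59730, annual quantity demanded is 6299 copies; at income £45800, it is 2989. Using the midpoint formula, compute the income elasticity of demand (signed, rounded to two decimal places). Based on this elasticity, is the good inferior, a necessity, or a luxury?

%ΔQ = (2989 − 6299)/[( 6299 + 2989)/2] = -3310/4644 = -0.712747…
%ΔIncome = (45800 − 59730)/[( 59730 + 45800)/2] = -13930/52765 = -0.264000…
E_income = (-3310/4644) / (-13930/52765) = 2.6997…
E_income > 1 ⇒ normal good, luxury.

2.70; luxury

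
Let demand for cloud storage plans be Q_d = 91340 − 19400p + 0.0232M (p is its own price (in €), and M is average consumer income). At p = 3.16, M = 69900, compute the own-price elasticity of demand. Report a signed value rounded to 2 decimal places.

-1.94

At the given values, Q_d = 91340 − 19400(3.16) + 0.0232(69900) = 31657.68.
∂Q_d/∂p = −19400.
E = (-19400) × (3.16/31657.68) = -1.9364…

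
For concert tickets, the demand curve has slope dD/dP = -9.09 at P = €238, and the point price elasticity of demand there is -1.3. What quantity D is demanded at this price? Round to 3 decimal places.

1664.169

Ed = (dD/dP)·(P/D) ⇒ D = (dD/dP)·P/Ed = (-9.09)·238/(-1.3) = 1664.16923…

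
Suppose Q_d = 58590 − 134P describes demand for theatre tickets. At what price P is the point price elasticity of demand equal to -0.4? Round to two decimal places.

Ed = −134P/(58590 − 134P). Set this equal to -0.4:
134P = 0.4·(58590 − 134P) ⇒ 134P(1 + 0.4) = 0.4·58590
P = 0.4·58590 / (134·1.4) = 124.9253…

124.93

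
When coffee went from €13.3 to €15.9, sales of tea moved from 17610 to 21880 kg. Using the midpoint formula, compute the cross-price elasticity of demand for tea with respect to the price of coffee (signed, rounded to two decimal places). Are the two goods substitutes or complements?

1.21; substitutes

%ΔQ_{tea} = (21880 − 17610)/avg = 4270/19745 = 0.216257…
%ΔP_{coffee} = (15.9 − 13.3)/avg = 2.6/14.6 = 0.178082…
E_cross = (4270/19745) / (2.6/14.6) = 1.2143…
E_cross > 0 ⇒ the goods are substitutes.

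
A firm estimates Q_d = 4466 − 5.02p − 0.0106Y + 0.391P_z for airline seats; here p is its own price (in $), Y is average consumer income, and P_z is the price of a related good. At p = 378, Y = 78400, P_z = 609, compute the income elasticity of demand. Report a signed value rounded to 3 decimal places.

-0.421

At the given values, Q_d = 4466 − 5.02(378) − 0.0106(78400) + 0.391(609) = 1975.519.
∂Q_d/∂Y = -0.0106.
E = (-0.0106) × (78400/1975.519) = -0.42066…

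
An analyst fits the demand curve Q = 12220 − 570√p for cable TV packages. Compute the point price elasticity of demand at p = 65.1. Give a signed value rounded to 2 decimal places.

dQ/dp = −570/(2√p) = -35.3227. At p = 65.1, Q = 7620.98.
Ed = (dQ/dp)·(p/Q) = (-35.3227) × (65.1/7620.98) = -0.3017…

-0.30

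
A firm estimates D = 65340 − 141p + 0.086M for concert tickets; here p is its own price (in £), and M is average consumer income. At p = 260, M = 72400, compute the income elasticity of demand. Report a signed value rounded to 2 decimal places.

At the given values, D = 65340 − 141(260) + 0.086(72400) = 34906.4.
∂D/∂M = 0.086.
E = (0.086) × (72400/34906.4) = 0.1783…

0.18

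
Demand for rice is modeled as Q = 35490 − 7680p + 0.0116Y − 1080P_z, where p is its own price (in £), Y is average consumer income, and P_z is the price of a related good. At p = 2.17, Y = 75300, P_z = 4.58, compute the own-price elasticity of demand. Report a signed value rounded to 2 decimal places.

At the given values, Q = 35490 − 7680(2.17) + 0.0116(75300) − 1080(4.58) = 14751.48.
∂Q/∂p = −7680.
E = (-7680) × (2.17/14751.48) = -1.1297…

-1.13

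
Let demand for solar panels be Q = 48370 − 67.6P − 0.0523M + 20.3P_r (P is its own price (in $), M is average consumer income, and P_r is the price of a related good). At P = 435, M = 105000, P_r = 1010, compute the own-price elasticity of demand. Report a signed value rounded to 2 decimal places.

At the given values, Q = 48370 − 67.6(435) − 0.0523(105000) + 20.3(1010) = 33975.5.
∂Q/∂P = −67.6.
E = (-67.6) × (435/33975.5) = -0.8655…

-0.87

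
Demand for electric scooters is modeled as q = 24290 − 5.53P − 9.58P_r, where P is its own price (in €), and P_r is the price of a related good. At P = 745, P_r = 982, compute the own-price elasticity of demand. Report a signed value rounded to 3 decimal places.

At the given values, q = 24290 − 5.53(745) − 9.58(982) = 10762.59.
∂q/∂P = −5.53.
E = (-5.53) × (745/10762.59) = -0.38279…

-0.383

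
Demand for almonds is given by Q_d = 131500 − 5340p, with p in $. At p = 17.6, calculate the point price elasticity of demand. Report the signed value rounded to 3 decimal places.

dQ_d/dp = −5340. At p = 17.6, Q_d = 131500 − 5340(17.6) = 37516.
Ed = (dQ_d/dp)·(p/Q_d) = −5340 × (17.6/37516) = -2.50517…

-2.505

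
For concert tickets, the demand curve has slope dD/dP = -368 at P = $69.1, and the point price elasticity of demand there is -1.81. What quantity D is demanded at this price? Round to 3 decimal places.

14049.061

Ed = (dD/dP)·(P/D) ⇒ D = (dD/dP)·P/Ed = (-368)·69.1/(-1.81) = 14049.06077…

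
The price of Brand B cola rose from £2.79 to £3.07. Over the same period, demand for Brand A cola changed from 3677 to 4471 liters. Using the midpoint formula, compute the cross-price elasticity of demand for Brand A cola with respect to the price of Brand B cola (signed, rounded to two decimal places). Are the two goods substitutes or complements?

%ΔQ_{Brand A cola} = (4471 − 3677)/avg = 794/4074 = 0.194894…
%ΔP_{Brand B cola} = (3.07 − 2.79)/avg = 0.28/2.93 = 0.095563…
E_cross = (794/4074) / (0.28/2.93) = 2.0394…
E_cross > 0 ⇒ the goods are substitutes.

2.04; substitutes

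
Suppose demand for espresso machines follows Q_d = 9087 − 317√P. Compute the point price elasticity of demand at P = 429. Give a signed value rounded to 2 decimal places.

dQ_d/dP = −317/(2√P) = -7.65245. At P = 429, Q_d = 2521.2.
Ed = (dQ_d/dP)·(P/Q_d) = (-7.65245) × (429/2521.2) = -1.3021…

-1.30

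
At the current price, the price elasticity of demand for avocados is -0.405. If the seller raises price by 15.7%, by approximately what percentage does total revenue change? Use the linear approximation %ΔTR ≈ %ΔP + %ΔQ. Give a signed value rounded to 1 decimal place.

+9.3%

%ΔQ ≈ Ed × %ΔP = (-0.405) × (+15.7%) = -6.3585%
%ΔTR ≈ %ΔP + %ΔQ = (+15.7%) + (-6.3585%) = +9.3415%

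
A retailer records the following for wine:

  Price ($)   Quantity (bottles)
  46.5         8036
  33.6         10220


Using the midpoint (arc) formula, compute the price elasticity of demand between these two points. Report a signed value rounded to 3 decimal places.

%ΔQ = (10220 − 8036) / [(8036 + 10220)/2] = 2184/9128 = 0.239263…
%ΔP = (33.6 − 46.5) / [(46.5 + 33.6)/2] = -12.9/40.05 = -0.322097…
Arc Ed = %ΔQ / %ΔP = (2184/9128) / (-12.9/40.05) = -0.74283…

-0.743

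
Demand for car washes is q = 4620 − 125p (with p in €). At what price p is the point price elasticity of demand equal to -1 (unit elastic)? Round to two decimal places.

Ed = −125p/(4620 − 125p). Set this equal to -1:
125p = 1·(4620 − 125p) ⇒ 125p(1 + 1) = 1·4620
p = 1·4620 / (125·2) = 18.48

18.48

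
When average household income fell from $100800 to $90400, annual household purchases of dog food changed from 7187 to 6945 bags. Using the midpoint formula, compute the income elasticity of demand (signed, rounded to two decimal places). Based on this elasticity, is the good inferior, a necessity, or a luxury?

%ΔQ = (6945 − 7187)/[( 7187 + 6945)/2] = -242/7066 = -0.034248…
%ΔIncome = (90400 − 100800)/[( 100800 + 90400)/2] = -10400/95600 = -0.108786…
E_income = (-242/7066) / (-10400/95600) = 0.3148…
0 < E_income < 1 ⇒ normal good, necessity.

0.31; necessity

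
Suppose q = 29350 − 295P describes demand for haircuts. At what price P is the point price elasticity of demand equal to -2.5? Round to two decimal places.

71.07

Ed = −295P/(29350 − 295P). Set this equal to -2.5:
295P = 2.5·(29350 − 295P) ⇒ 295P(1 + 2.5) = 2.5·29350
P = 2.5·29350 / (295·3.5) = 71.0653…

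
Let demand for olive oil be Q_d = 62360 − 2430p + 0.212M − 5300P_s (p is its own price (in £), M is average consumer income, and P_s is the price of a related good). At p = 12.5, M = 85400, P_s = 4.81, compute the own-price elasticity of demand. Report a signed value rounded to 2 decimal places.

At the given values, Q_d = 62360 − 2430(12.5) + 0.212(85400) − 5300(4.81) = 24596.8.
∂Q_d/∂p = −2430.
E = (-2430) × (12.5/24596.8) = -1.2349…

-1.23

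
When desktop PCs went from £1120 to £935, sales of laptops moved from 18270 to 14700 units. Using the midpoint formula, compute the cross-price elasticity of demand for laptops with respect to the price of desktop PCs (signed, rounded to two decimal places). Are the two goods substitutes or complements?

%ΔQ_{laptops} = (14700 − 18270)/avg = -3570/16485 = -0.216560…
%ΔP_{desktop PCs} = (935 − 1120)/avg = -185/1027.5 = -0.180048…
E_cross = (-3570/16485) / (-185/1027.5) = 1.2027…
E_cross > 0 ⇒ the goods are substitutes.

1.20; substitutes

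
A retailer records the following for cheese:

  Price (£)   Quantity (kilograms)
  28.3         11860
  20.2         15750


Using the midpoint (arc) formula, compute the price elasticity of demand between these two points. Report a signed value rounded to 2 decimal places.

-0.84

%ΔQ = (15750 − 11860) / [(11860 + 15750)/2] = 3890/13805 = 0.281781…
%ΔP = (20.2 − 28.3) / [(28.3 + 20.2)/2] = -8.1/24.25 = -0.334020…
Arc Ed = %ΔQ / %ΔP = (3890/13805) / (-8.1/24.25) = -0.8436…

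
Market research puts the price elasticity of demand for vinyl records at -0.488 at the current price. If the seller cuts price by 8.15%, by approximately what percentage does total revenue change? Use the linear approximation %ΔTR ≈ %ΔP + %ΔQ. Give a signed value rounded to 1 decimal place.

%ΔQ ≈ Ed × %ΔP = (-0.488) × (-8.15%) = +3.9772%
%ΔTR ≈ %ΔP + %ΔQ = (-8.15%) + (+3.9772%) = -4.1728%

-4.2%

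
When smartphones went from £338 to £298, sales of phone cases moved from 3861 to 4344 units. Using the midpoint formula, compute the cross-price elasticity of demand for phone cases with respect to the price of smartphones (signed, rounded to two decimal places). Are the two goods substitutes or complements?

%ΔQ_{phone cases} = (4344 − 3861)/avg = 483/4102.5 = 0.117733…
%ΔP_{smartphones} = (298 − 338)/avg = -40/318 = -0.125786…
E_cross = (483/4102.5) / (-40/318) = -0.9359…
E_cross < 0 ⇒ the goods are complements.

-0.94; complements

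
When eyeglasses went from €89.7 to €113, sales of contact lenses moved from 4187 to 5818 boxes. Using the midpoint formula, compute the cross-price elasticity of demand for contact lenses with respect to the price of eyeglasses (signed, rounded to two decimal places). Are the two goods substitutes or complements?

%ΔQ_{contact lenses} = (5818 − 4187)/avg = 1631/5002.5 = 0.326036…
%ΔP_{eyeglasses} = (113 − 89.7)/avg = 23.3/101.35 = 0.229896…
E_cross = (1631/5002.5) / (23.3/101.35) = 1.4181…
E_cross > 0 ⇒ the goods are substitutes.

1.42; substitutes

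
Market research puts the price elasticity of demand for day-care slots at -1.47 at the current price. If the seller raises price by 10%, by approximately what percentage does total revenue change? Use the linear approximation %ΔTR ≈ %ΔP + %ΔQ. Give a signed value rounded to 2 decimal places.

-4.70%

%ΔQ ≈ Ed × %ΔP = (-1.47) × (+10%) = -14.7000%
%ΔTR ≈ %ΔP + %ΔQ = (+10%) + (-14.7000%) = -4.7000%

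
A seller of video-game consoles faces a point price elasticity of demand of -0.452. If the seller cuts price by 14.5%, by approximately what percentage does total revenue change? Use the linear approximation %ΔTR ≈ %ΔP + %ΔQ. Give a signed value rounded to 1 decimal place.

-7.9%

%ΔQ ≈ Ed × %ΔP = (-0.452) × (-14.5%) = +6.5540%
%ΔTR ≈ %ΔP + %ΔQ = (-14.5%) + (+6.5540%) = -7.9460%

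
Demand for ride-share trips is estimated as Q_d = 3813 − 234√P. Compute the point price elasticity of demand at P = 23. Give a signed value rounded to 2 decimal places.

dQ_d/dP = −234/(2√P) = -24.3962. At P = 23, Q_d = 2690.78.
Ed = (dQ_d/dP)·(P/Q_d) = (-24.3962) × (23/2690.78) = -0.2085…

-0.21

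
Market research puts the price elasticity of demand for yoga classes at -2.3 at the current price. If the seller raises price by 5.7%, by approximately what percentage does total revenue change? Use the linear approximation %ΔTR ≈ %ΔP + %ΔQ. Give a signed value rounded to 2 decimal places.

%ΔQ ≈ Ed × %ΔP = (-2.3) × (+5.7%) = -13.1100%
%ΔTR ≈ %ΔP + %ΔQ = (+5.7%) + (-13.1100%) = -7.4100%

-7.41%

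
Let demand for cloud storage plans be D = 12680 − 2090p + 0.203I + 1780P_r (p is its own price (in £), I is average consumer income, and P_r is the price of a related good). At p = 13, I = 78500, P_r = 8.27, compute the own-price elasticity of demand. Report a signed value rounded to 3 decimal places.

-1.681

At the given values, D = 12680 − 2090(13) + 0.203(78500) + 1780(8.27) = 16166.1.
∂D/∂p = −2090.
E = (-2090) × (13/16166.1) = -1.68067…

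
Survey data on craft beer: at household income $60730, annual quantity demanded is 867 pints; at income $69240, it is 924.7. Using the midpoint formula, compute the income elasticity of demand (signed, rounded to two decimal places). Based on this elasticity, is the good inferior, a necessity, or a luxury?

0.49; necessity

%ΔQ = (924.7 − 867)/[( 867 + 924.7)/2] = 57.7/895.85 = 0.064408…
%ΔIncome = (69240 − 60730)/[( 60730 + 69240)/2] = 8510/64985 = 0.130953…
E_income = (57.7/895.85) / (8510/64985) = 0.4918…
0 < E_income < 1 ⇒ normal good, necessity.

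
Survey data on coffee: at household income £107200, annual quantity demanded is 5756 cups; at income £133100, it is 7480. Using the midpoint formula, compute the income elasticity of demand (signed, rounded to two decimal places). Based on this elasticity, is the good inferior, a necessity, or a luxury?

1.21; luxury

%ΔQ = (7480 − 5756)/[( 5756 + 7480)/2] = 1724/6618 = 0.260501…
%ΔIncome = (133100 − 107200)/[( 107200 + 133100)/2] = 25900/120150 = 0.215563…
E_income = (1724/6618) / (25900/120150) = 1.2084…
E_income > 1 ⇒ normal good, luxury.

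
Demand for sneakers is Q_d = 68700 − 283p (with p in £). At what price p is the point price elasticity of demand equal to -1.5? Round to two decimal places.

Ed = −283p/(68700 − 283p). Set this equal to -1.5:
283p = 1.5·(68700 − 283p) ⇒ 283p(1 + 1.5) = 1.5·68700
p = 1.5·68700 / (283·2.5) = 145.6537…

145.65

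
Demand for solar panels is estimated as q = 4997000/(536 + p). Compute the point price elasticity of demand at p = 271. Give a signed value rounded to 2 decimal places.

-0.34

dq/dp = −4997000/(536 + p)² = -7.67295. At p = 271, q = 6192.07.
Ed = (dq/dp)·(p/q) = (-7.67295) × (271/6192.07) = -0.3358…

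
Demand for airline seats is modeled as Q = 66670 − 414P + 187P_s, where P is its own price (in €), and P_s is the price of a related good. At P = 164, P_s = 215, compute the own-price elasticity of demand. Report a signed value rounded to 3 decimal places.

At the given values, Q = 66670 − 414(164) + 187(215) = 38979.
∂Q/∂P = −414.
E = (-414) × (164/38979) = -1.74186…

-1.742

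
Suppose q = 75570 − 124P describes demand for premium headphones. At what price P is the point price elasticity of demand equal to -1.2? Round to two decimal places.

Ed = −124P/(75570 − 124P). Set this equal to -1.2:
124P = 1.2·(75570 − 124P) ⇒ 124P(1 + 1.2) = 1.2·75570
P = 1.2·75570 / (124·2.2) = 332.4193…

332.42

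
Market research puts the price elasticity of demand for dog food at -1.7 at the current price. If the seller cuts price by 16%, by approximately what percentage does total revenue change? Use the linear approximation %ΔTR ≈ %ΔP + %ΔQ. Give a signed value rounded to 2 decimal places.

%ΔQ ≈ Ed × %ΔP = (-1.7) × (-16%) = +27.2000%
%ΔTR ≈ %ΔP + %ΔQ = (-16%) + (+27.2000%) = +11.2000%

+11.20%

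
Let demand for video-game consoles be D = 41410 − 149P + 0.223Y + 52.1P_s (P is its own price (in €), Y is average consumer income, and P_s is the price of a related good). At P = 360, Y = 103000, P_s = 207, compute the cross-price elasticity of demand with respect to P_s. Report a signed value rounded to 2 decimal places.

0.50

At the given values, D = 41410 − 149(360) + 0.223(103000) + 52.1(207) = 21523.7.
∂D/∂P_s = 52.1.
E = (52.1) × (207/21523.7) = 0.5010…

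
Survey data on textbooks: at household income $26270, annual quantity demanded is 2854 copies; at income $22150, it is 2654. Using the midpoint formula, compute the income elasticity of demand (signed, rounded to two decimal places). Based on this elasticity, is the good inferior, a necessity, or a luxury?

0.43; necessity

%ΔQ = (2654 − 2854)/[( 2854 + 2654)/2] = -200/2754 = -0.072621…
%ΔIncome = (22150 − 26270)/[( 26270 + 22150)/2] = -4120/24210 = -0.170177…
E_income = (-200/2754) / (-4120/24210) = 0.4267…
0 < E_income < 1 ⇒ normal good, necessity.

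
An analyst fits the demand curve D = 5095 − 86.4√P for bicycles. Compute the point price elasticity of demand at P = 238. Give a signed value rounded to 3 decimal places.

-0.177

dD/dP = −86.4/(2√P) = -2.80024. At P = 238, D = 3762.09.
Ed = (dD/dP)·(P/D) = (-2.80024) × (238/3762.09) = -0.17715…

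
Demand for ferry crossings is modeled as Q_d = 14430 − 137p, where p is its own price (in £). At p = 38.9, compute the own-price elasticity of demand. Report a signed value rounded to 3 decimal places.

At the given values, Q_d = 14430 − 137(38.9) = 9100.7.
∂Q_d/∂p = −137.
E = (-137) × (38.9/9100.7) = -0.58559…

-0.586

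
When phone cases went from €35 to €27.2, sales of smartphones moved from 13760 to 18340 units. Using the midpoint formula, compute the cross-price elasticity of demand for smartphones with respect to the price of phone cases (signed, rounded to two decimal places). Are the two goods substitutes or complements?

-1.14; complements

%ΔQ_{smartphones} = (18340 − 13760)/avg = 4580/16050 = 0.285358…
%ΔP_{phone cases} = (27.2 − 35)/avg = -7.8/31.1 = -0.250803…
E_cross = (4580/16050) / (-7.8/31.1) = -1.1377…
E_cross < 0 ⇒ the goods are complements.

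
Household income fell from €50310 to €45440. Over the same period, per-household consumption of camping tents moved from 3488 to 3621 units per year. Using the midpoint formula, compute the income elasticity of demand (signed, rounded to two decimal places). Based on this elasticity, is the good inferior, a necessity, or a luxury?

%ΔQ = (3621 − 3488)/[( 3488 + 3621)/2] = 133/3554.5 = 0.037417…
%ΔIncome = (45440 − 50310)/[( 50310 + 45440)/2] = -4870/47875 = -0.101723…
E_income = (133/3554.5) / (-4870/47875) = -0.3678…
E_income < 0 ⇒ inferior good.

-0.37; inferior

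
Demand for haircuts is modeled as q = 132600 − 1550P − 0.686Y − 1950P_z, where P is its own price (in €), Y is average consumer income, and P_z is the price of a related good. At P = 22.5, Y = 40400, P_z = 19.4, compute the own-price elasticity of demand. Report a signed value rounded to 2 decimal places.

-1.08

At the given values, q = 132600 − 1550(22.5) − 0.686(40400) − 1950(19.4) = 32180.6.
∂q/∂P = −1550.
E = (-1550) × (22.5/32180.6) = -1.0837…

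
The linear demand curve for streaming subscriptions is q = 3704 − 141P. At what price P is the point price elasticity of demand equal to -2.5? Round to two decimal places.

18.76

Ed = −141P/(3704 − 141P). Set this equal to -2.5:
141P = 2.5·(3704 − 141P) ⇒ 141P(1 + 2.5) = 2.5·3704
P = 2.5·3704 / (141·3.5) = 18.7639…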